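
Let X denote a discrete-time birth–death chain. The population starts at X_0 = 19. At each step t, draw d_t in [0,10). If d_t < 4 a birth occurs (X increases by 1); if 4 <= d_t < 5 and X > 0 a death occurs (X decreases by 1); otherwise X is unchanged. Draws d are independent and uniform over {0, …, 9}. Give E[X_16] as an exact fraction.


X can drop by at most 1 per step and X_0 = 19 > T = 16, so X_t >= 19 − t >= 3 > 0 for every t <= 16: the floor at 0 (the 'and X > 0' condition) never binds. Hence X_16 = X_0 + Σ_{t<16} Y_t with i.i.d. increments Y_t = y(d_t) ∈ {+1, −1, 0}.
Outcome values over d=0..9: [1, 1, 1, 1, -1, 0, 0, 0, 0, 0]
Σy = 3, Σy² = 5, M = 10
μ = 3/10 = 3/10,  σ² = 5/10 − (3/10)² = 41/100
E[X_16] = 19 + 16·(3/10) = 119/5

119/5


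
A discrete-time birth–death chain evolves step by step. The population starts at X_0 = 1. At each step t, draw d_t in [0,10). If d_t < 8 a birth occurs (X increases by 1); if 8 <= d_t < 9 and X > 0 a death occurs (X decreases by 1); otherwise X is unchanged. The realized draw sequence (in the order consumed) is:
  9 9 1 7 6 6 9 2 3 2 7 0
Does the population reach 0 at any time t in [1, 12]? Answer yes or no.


t=0: X=1, d=9 → hold, X_1=1
t=1: X=1, d=9 → hold, X_2=1
t=2: X=1, d=1 → birth, X_3=2
t=3: X=2, d=7 → birth, X_4=3
t=4: X=3, d=6 → birth, X_5=4
t=5: X=4, d=6 → birth, X_6=5
t=6: X=5, d=9 → hold, X_7=5
t=7: X=5, d=2 → birth, X_8=6
t=8: X=6, d=3 → birth, X_9=7
t=9: X=7, d=2 → birth, X_10=8
t=10: X=8, d=7 → birth, X_11=9
t=11: X=9, d=0 → birth, X_12=10

no


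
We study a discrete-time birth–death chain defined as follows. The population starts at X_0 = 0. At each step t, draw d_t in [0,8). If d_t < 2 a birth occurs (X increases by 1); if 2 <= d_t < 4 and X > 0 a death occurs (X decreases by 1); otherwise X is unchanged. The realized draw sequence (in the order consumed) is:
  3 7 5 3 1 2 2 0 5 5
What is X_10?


1

t=0: X=0, d=3 → hold, X_1=0
t=1: X=0, d=7 → hold, X_2=0
t=2: X=0, d=5 → hold, X_3=0
t=3: X=0, d=3 → hold, X_4=0
t=4: X=0, d=1 → birth, X_5=1
t=5: X=1, d=2 → death, X_6=0
t=6: X=0, d=2 → hold, X_7=0
t=7: X=0, d=0 → birth, X_8=1
t=8: X=1, d=5 → hold, X_9=1
t=9: X=1, d=5 → hold, X_10=1


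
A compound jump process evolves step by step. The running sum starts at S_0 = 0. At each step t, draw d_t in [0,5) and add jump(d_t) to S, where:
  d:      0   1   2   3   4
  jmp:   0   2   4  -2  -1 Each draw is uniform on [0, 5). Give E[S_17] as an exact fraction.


Outcome values over d=0..4: [0, 2, 4, -2, -1]
Σy = 3, Σy² = 25, M = 5
μ = 3/5 = 3/5,  σ² = 25/5 − (3/5)² = 116/25
E[S_17] = 0 + 17·(3/5) = 51/5

51/5


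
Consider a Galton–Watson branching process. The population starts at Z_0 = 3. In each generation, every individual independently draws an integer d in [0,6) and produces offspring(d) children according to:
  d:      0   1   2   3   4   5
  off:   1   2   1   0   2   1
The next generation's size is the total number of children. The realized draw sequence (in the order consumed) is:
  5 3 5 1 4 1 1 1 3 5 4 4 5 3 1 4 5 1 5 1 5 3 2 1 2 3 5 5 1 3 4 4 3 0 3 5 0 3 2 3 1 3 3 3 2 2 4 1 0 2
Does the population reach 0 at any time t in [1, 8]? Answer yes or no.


no

gen 0: Z_0=3, draws=[5, 3, 5], offspring=[1, 0, 1], Z_1=2
gen 1: Z_1=2, draws=[1, 4], offspring=[2, 2], Z_2=4
gen 2: Z_2=4, draws=[1, 1, 1, 3], offspring=[2, 2, 2, 0], Z_3=6
gen 3: Z_3=6, draws=[5, 4, 4, 5, 3, 1], offspring=[1, 2, 2, 1, 0, 2], Z_4=8
gen 4: Z_4=8, draws=[4, 5, 1, 5, 1, 5, 3, 2], offspring=[2, 1, 2, 1, 2, 1, 0, 1], Z_5=10
gen 5: Z_5=10, draws=[1, 2, 3, 5, 5, 1, 3, 4, 4, 3], offspring=[2, 1, 0, 1, 1, 2, 0, 2, 2, 0], Z_6=11
gen 6: Z_6=11, draws=[0, 3, 5, 0, 3, 2, 3, 1, 3, 3, 3], offspring=[1, 0, 1, 1, 0, 1, 0, 2, 0, 0, 0], Z_7=6
gen 7: Z_7=6, draws=[2, 2, 4, 1, 0, 2], offspring=[1, 1, 2, 2, 1, 1], Z_8=8


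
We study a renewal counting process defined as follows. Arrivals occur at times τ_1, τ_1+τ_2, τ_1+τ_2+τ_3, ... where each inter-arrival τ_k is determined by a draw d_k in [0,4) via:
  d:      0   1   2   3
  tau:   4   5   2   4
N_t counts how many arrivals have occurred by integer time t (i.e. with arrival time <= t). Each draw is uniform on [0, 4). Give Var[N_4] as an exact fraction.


Inter-arrival values over d=0..3: [4, 5, 2, 4]
Each d has probability 1/4, so the pmf of τ is: f(2) = 1/4, f(4) = 1/2, f(5) = 1/4
Let p_n(j) = P(N_n = j), with p_0 = [1]. Condition on τ_1: p_n(0) = P(τ > n), and for j >= 1, p_n(j) = Σ_{k<=n} f(k)·p_{n−k}(j−1)
p_1 = [1]  (j = 0)
p_2 = [3/4, 1/4]  (j = 0..1)
p_3 = [3/4, 1/4]  (j = 0..1)
p_4 = [1/4, 11/16, 1/16]  (j = 0..2)
E[N_4] = Σ j·p_4(j) = 13/16;  E[N_4²] = Σ j²·p_4(j) = 15/16
Var[N_4] = 15/16 − (13/16)² = 71/256

71/256


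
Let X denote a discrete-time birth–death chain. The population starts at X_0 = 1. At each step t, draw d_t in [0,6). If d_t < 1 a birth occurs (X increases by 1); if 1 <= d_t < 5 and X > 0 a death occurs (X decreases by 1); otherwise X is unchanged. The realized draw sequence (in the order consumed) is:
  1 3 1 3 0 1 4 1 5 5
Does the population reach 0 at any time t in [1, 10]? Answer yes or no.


t=0: X=1, d=1 → death, X_1=0
t=1: X=0, d=3 → hold, X_2=0
t=2: X=0, d=1 → hold, X_3=0
t=3: X=0, d=3 → hold, X_4=0
t=4: X=0, d=0 → birth, X_5=1
t=5: X=1, d=1 → death, X_6=0
t=6: X=0, d=4 → hold, X_7=0
t=7: X=0, d=1 → hold, X_8=0
t=8: X=0, d=5 → hold, X_9=0
t=9: X=0, d=5 → hold, X_10=0

yes


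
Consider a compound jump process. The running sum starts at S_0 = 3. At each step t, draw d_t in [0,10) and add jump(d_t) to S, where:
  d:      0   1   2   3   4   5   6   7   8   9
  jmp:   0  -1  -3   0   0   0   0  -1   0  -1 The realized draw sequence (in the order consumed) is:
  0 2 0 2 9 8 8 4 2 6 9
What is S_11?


-8

t=0: S=3, d=0, jump=0, S_1=3
t=1: S=3, d=2, jump=-3, S_2=0
t=2: S=0, d=0, jump=0, S_3=0
t=3: S=0, d=2, jump=-3, S_4=-3
t=4: S=-3, d=9, jump=-1, S_5=-4
t=5: S=-4, d=8, jump=0, S_6=-4
t=6: S=-4, d=8, jump=0, S_7=-4
t=7: S=-4, d=4, jump=0, S_8=-4
t=8: S=-4, d=2, jump=-3, S_9=-7
t=9: S=-7, d=6, jump=0, S_10=-7
t=10: S=-7, d=9, jump=-1, S_11=-8


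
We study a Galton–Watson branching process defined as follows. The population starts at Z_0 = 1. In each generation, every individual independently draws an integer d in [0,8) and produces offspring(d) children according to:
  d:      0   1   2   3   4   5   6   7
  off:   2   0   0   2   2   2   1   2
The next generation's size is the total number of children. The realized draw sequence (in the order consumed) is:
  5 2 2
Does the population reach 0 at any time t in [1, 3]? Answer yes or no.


gen 0: Z_0=1, draws=[5], offspring=[2], Z_1=2
gen 1: Z_1=2, draws=[2, 2], offspring=[0, 0], Z_2=0
gen 2: Z_2=0, draws=[], offspring=[], Z_3=0

yes


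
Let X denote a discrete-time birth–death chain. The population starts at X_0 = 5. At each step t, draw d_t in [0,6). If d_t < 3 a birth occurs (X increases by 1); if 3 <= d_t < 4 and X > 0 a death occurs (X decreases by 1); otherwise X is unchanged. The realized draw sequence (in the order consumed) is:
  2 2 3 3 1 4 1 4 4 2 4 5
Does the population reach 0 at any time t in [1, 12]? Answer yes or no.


no

t=0: X=5, d=2 → birth, X_1=6
t=1: X=6, d=2 → birth, X_2=7
t=2: X=7, d=3 → death, X_3=6
t=3: X=6, d=3 → death, X_4=5
t=4: X=5, d=1 → birth, X_5=6
t=5: X=6, d=4 → hold, X_6=6
t=6: X=6, d=1 → birth, X_7=7
t=7: X=7, d=4 → hold, X_8=7
t=8: X=7, d=4 → hold, X_9=7
t=9: X=7, d=2 → birth, X_10=8
t=10: X=8, d=4 → hold, X_11=8
t=11: X=8, d=5 → hold, X_12=8


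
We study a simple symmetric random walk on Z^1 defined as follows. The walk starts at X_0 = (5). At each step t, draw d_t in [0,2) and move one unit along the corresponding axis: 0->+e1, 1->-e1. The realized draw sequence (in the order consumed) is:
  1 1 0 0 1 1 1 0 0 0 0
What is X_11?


t=0: X=(5), d=1 → -e1, X_1=(4)
t=1: X=(4), d=1 → -e1, X_2=(3)
t=2: X=(3), d=0 → +e1, X_3=(4)
t=3: X=(4), d=0 → +e1, X_4=(5)
t=4: X=(5), d=1 → -e1, X_5=(4)
t=5: X=(4), d=1 → -e1, X_6=(3)
t=6: X=(3), d=1 → -e1, X_7=(2)
t=7: X=(2), d=0 → +e1, X_8=(3)
t=8: X=(3), d=0 → +e1, X_9=(4)
t=9: X=(4), d=0 → +e1, X_10=(5)
t=10: X=(5), d=0 → +e1, X_11=(6)

(6)


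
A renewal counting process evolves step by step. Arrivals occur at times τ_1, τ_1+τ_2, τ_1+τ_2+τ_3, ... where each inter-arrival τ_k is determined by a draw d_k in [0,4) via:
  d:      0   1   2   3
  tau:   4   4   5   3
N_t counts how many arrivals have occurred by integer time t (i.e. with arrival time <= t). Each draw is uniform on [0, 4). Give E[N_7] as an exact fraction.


Inter-arrival values over d=0..3: [4, 4, 5, 3]
Each d has probability 1/4, so the pmf of τ is: f(3) = 1/4, f(4) = 1/2, f(5) = 1/4
Renewal equation for m(n) = E[N_n]: condition on τ_1 = k (if k <= n, one arrival plus a fresh copy on the remaining n−k steps): m(n) = F(n) + Σ_{k<=n} f(k)·m(n−k), where F(n) = P(τ <= n) and m(0) = 0
m(1) = F(1) = 0
m(2) = F(2) = 0
m(3) = F(3) = 1/4
m(4) = F(4) = 3/4
m(5) = F(5) = 1
m(6) = F(6) + f(3)·m(3) = 1 + 1/4·1/4 = 17/16
m(7) = F(7) + f(3)·m(4) + f(4)·m(3) = 1 + 1/4·3/4 + 1/2·1/4 = 21/16
E[N_7] = m(7) = 21/16

21/16


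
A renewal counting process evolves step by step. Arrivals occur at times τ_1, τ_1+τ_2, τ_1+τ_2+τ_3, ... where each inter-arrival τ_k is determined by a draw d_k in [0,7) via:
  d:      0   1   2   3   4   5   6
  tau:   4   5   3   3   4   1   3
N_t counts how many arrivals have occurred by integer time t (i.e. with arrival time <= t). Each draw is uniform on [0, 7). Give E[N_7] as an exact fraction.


Inter-arrival values over d=0..6: [4, 5, 3, 3, 4, 1, 3]
Each d has probability 1/7, so the pmf of τ is: f(1) = 1/7, f(3) = 3/7, f(4) = 2/7, f(5) = 1/7
Renewal equation for m(n) = E[N_n]: condition on τ_1 = k (if k <= n, one arrival plus a fresh copy on the remaining n−k steps): m(n) = F(n) + Σ_{k<=n} f(k)·m(n−k), where F(n) = P(τ <= n) and m(0) = 0
m(1) = F(1) = 1/7
m(2) = F(2) + f(1)·m(1) = 1/7 + 1/7·1/7 = 8/49
m(3) = F(3) + f(1)·m(2) = 4/7 + 1/7·8/49 = 204/343
m(4) = F(4) + f(1)·m(3) + f(3)·m(1) = 6/7 + 1/7·204/343 + 3/7·1/7 = 2409/2401
m(5) = F(5) + f(1)·m(4) + f(3)·m(2) + f(4)·m(1) = 1 + 1/7·2409/2401 + 3/7·8/49 + 2/7·1/7 = 21078/16807
m(6) = F(6) + f(1)·m(5) + f(3)·m(3) + f(4)·m(2) + f(5)·m(1) = 1 + 1/7·21078/16807 + 3/7·204/343 + 2/7·8/49 + 1/7·1/7 = 176604/117649
m(7) = F(7) + f(1)·m(6) + f(3)·m(4) + f(4)·m(3) + f(5)·m(2) = 1 + 1/7·176604/117649 + 3/7·2409/2401 + 2/7·204/343 + 1/7·8/49 = 1513422/823543
E[N_7] = m(7) = 1513422/823543

1513422/823543


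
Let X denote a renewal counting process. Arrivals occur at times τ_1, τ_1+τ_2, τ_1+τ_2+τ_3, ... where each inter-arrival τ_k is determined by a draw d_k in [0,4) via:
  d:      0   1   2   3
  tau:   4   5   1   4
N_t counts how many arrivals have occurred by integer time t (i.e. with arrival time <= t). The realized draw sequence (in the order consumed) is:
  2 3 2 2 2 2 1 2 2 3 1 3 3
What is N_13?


6

draw d_1=2: τ_1=1, arrival time A_1=1
draw d_2=3: τ_2=4, arrival time A_2=5
draw d_3=2: τ_3=1, arrival time A_3=6
draw d_4=2: τ_4=1, arrival time A_4=7
draw d_5=2: τ_5=1, arrival time A_5=8
draw d_6=2: τ_6=1, arrival time A_6=9
draw d_7=1: τ_7=5, arrival time A_7=14
draw d_8=2: τ_8=1, arrival time A_8=15
draw d_9=2: τ_9=1, arrival time A_9=16
draw d_10=3: τ_10=4, arrival time A_10=20
draw d_11=1: τ_11=5, arrival time A_11=25
draw d_12=3: τ_12=4, arrival time A_12=29
draw d_13=3: τ_13=4, arrival time A_13=33
N_t over t=0..13: 0:0 1:1 2:1 3:1 4:1 5:2 6:3 7:4 8:5 9:6 10:6 11:6 12:6 13:6


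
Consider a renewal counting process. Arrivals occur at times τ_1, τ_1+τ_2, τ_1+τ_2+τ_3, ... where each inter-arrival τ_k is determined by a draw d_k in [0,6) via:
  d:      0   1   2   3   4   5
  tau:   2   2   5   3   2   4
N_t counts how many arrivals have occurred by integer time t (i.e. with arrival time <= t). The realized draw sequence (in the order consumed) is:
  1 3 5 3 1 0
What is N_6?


2

draw d_1=1: τ_1=2, arrival time A_1=2
draw d_2=3: τ_2=3, arrival time A_2=5
draw d_3=5: τ_3=4, arrival time A_3=9
draw d_4=3: τ_4=3, arrival time A_4=12
draw d_5=1: τ_5=2, arrival time A_5=14
draw d_6=0: τ_6=2, arrival time A_6=16
N_t over t=0..6: 0:0 1:0 2:1 3:1 4:1 5:2 6:2


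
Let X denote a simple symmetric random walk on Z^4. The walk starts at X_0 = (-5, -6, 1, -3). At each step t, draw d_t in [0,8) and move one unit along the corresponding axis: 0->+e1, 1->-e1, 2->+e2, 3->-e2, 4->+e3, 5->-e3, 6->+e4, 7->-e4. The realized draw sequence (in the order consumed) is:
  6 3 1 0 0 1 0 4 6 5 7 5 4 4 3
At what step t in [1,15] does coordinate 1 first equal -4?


5

t=0: X=(-5, -6, 1, -3), d=6 → +e4, X_1=(-5, -6, 1, -2)
t=1: X=(-5, -6, 1, -2), d=3 → -e2, X_2=(-5, -7, 1, -2)
t=2: X=(-5, -7, 1, -2), d=1 → -e1, X_3=(-6, -7, 1, -2)
t=3: X=(-6, -7, 1, -2), d=0 → +e1, X_4=(-5, -7, 1, -2)
t=4: X=(-5, -7, 1, -2), d=0 → +e1, X_5=(-4, -7, 1, -2)
t=5: X=(-4, -7, 1, -2), d=1 → -e1, X_6=(-5, -7, 1, -2)
t=6: X=(-5, -7, 1, -2), d=0 → +e1, X_7=(-4, -7, 1, -2)
t=7: X=(-4, -7, 1, -2), d=4 → +e3, X_8=(-4, -7, 2, -2)
t=8: X=(-4, -7, 2, -2), d=6 → +e4, X_9=(-4, -7, 2, -1)
t=9: X=(-4, -7, 2, -1), d=5 → -e3, X_10=(-4, -7, 1, -1)
t=10: X=(-4, -7, 1, -1), d=7 → -e4, X_11=(-4, -7, 1, -2)
t=11: X=(-4, -7, 1, -2), d=5 → -e3, X_12=(-4, -7, 0, -2)
t=12: X=(-4, -7, 0, -2), d=4 → +e3, X_13=(-4, -7, 1, -2)
t=13: X=(-4, -7, 1, -2), d=4 → +e3, X_14=(-4, -7, 2, -2)
t=14: X=(-4, -7, 2, -2), d=3 → -e2, X_15=(-4, -8, 2, -2)


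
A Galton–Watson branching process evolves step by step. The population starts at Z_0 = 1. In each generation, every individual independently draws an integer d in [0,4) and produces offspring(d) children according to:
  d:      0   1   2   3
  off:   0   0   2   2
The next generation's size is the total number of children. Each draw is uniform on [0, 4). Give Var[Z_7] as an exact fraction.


7

Outcome values over d=0..3: [0, 0, 2, 2]
Σy = 4, Σy² = 8, M = 4
μ = 4/4 = 1,  σ² = 8/4 − (1)² = 1
V_0 = 0, E_0 = 1
V_1 = 1·E_0 + (1)²·V_0 = 1;  E_1 = 1
V_2 = 1·E_1 + (1)²·V_1 = 2;  E_2 = 1
V_3 = 1·E_2 + (1)²·V_2 = 3;  E_3 = 1
V_4 = 1·E_3 + (1)²·V_3 = 4;  E_4 = 1
V_5 = 1·E_4 + (1)²·V_4 = 5;  E_5 = 1
V_6 = 1·E_5 + (1)²·V_5 = 6;  E_6 = 1
V_7 = 1·E_6 + (1)²·V_6 = 7;  E_7 = 1


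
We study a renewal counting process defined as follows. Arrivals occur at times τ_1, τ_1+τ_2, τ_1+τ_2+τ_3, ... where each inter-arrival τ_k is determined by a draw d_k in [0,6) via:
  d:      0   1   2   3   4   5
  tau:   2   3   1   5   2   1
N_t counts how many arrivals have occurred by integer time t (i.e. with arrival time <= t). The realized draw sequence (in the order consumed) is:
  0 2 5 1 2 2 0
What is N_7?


4

draw d_1=0: τ_1=2, arrival time A_1=2
draw d_2=2: τ_2=1, arrival time A_2=3
draw d_3=5: τ_3=1, arrival time A_3=4
draw d_4=1: τ_4=3, arrival time A_4=7
draw d_5=2: τ_5=1, arrival time A_5=8
draw d_6=2: τ_6=1, arrival time A_6=9
draw d_7=0: τ_7=2, arrival time A_7=11
N_t over t=0..7: 0:0 1:0 2:1 3:2 4:3 5:3 6:3 7:4


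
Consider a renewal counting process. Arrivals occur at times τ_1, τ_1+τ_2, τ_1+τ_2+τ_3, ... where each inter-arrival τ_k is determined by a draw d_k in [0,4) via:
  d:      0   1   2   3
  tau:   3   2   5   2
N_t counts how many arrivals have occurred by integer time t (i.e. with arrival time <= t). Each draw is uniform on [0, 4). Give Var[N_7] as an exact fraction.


31/64

Inter-arrival values over d=0..3: [3, 2, 5, 2]
Each d has probability 1/4, so the pmf of τ is: f(2) = 1/2, f(3) = 1/4, f(5) = 1/4
Let p_n(j) = P(N_n = j), with p_0 = [1]. Condition on τ_1: p_n(0) = P(τ > n), and for j >= 1, p_n(j) = Σ_{k<=n} f(k)·p_{n−k}(j−1)
p_1 = [1]  (j = 0)
p_2 = [1/2, 1/2]  (j = 0..1)
p_3 = [1/4, 3/4]  (j = 0..1)
p_4 = [1/4, 1/2, 1/4]  (j = 0..2)
p_5 = [0, 1/2, 1/2]  (j = 0..2)
p_6 = [0, 7/16, 7/16, 1/8]  (j = 0..3)
p_7 = [0, 3/16, 1/2, 5/16]  (j = 0..3)
E[N_7] = Σ j·p_7(j) = 17/8;  E[N_7²] = Σ j²·p_7(j) = 5
Var[N_7] = 5 − (17/8)² = 31/64


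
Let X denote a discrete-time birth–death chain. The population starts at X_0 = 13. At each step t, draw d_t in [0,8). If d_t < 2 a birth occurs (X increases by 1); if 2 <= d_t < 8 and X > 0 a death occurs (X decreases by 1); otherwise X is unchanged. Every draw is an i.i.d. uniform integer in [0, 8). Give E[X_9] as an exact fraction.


X can drop by at most 1 per step and X_0 = 13 > T = 9, so X_t >= 13 − t >= 4 > 0 for every t <= 9: the floor at 0 (the 'and X > 0' condition) never binds. Hence X_9 = X_0 + Σ_{t<9} Y_t with i.i.d. increments Y_t = y(d_t) ∈ {+1, −1, 0}.
Outcome values over d=0..7: [1, 1, -1, -1, -1, -1, -1, -1]
Σy = -4, Σy² = 8, M = 8
μ = -4/8 = -1/2,  σ² = 8/8 − (-1/2)² = 3/4
E[X_9] = 13 + 9·(-1/2) = 17/2

17/2


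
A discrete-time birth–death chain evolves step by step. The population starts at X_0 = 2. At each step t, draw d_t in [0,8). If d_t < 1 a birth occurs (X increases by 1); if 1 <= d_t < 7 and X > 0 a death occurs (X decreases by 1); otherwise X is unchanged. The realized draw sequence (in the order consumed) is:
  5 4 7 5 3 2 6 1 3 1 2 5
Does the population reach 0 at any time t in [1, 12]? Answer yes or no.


yes

t=0: X=2, d=5 → death, X_1=1
t=1: X=1, d=4 → death, X_2=0
t=2: X=0, d=7 → hold, X_3=0
t=3: X=0, d=5 → hold, X_4=0
t=4: X=0, d=3 → hold, X_5=0
t=5: X=0, d=2 → hold, X_6=0
t=6: X=0, d=6 → hold, X_7=0
t=7: X=0, d=1 → hold, X_8=0
t=8: X=0, d=3 → hold, X_9=0
t=9: X=0, d=1 → hold, X_10=0
t=10: X=0, d=2 → hold, X_11=0
t=11: X=0, d=5 → hold, X_12=0


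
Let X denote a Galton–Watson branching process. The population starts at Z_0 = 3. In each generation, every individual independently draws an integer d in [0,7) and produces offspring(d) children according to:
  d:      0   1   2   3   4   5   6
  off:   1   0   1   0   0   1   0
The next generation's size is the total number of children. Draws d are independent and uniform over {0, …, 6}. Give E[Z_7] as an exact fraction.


Outcome values over d=0..6: [1, 0, 1, 0, 0, 1, 0]
Σy = 3, Σy² = 3, M = 7
μ = 3/7 = 3/7,  σ² = 3/7 − (3/7)² = 12/49
E[Z_0] = 3
E[Z_1] = 3/7·E[Z_0] = 9/7
E[Z_2] = 3/7·E[Z_1] = 27/49
E[Z_3] = 3/7·E[Z_2] = 81/343
E[Z_4] = 3/7·E[Z_3] = 243/2401
E[Z_5] = 3/7·E[Z_4] = 729/16807
E[Z_6] = 3/7·E[Z_5] = 2187/117649
E[Z_7] = 3/7·E[Z_6] = 6561/823543

6561/823543


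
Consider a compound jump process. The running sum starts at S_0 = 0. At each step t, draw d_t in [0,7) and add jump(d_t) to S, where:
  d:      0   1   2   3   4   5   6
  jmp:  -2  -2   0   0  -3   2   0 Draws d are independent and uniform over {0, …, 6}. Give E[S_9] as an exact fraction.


-45/7

Outcome values over d=0..6: [-2, -2, 0, 0, -3, 2, 0]
Σy = -5, Σy² = 21, M = 7
μ = -5/7 = -5/7,  σ² = 21/7 − (-5/7)² = 122/49
E[S_9] = 0 + 9·(-5/7) = -45/7


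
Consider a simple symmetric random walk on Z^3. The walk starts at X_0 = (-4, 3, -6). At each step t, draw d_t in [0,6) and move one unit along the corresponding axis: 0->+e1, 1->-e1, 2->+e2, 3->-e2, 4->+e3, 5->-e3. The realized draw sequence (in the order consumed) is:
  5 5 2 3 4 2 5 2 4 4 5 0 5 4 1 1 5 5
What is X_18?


t=0: X=(-4, 3, -6), d=5 → -e3, X_1=(-4, 3, -7)
t=1: X=(-4, 3, -7), d=5 → -e3, X_2=(-4, 3, -8)
t=2: X=(-4, 3, -8), d=2 → +e2, X_3=(-4, 4, -8)
t=3: X=(-4, 4, -8), d=3 → -e2, X_4=(-4, 3, -8)
t=4: X=(-4, 3, -8), d=4 → +e3, X_5=(-4, 3, -7)
t=5: X=(-4, 3, -7), d=2 → +e2, X_6=(-4, 4, -7)
t=6: X=(-4, 4, -7), d=5 → -e3, X_7=(-4, 4, -8)
t=7: X=(-4, 4, -8), d=2 → +e2, X_8=(-4, 5, -8)
t=8: X=(-4, 5, -8), d=4 → +e3, X_9=(-4, 5, -7)
t=9: X=(-4, 5, -7), d=4 → +e3, X_10=(-4, 5, -6)
t=10: X=(-4, 5, -6), d=5 → -e3, X_11=(-4, 5, -7)
t=11: X=(-4, 5, -7), d=0 → +e1, X_12=(-3, 5, -7)
t=12: X=(-3, 5, -7), d=5 → -e3, X_13=(-3, 5, -8)
t=13: X=(-3, 5, -8), d=4 → +e3, X_14=(-3, 5, -7)
t=14: X=(-3, 5, -7), d=1 → -e1, X_15=(-4, 5, -7)
t=15: X=(-4, 5, -7), d=1 → -e1, X_16=(-5, 5, -7)
t=16: X=(-5, 5, -7), d=5 → -e3, X_17=(-5, 5, -8)
t=17: X=(-5, 5, -8), d=5 → -e3, X_18=(-5, 5, -9)

(-5, 5, -9)


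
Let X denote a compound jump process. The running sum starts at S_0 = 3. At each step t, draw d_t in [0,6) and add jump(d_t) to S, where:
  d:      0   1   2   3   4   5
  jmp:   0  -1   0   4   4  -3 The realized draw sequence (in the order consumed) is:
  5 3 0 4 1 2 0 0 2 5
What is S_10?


4

t=0: S=3, d=5, jump=-3, S_1=0
t=1: S=0, d=3, jump=4, S_2=4
t=2: S=4, d=0, jump=0, S_3=4
t=3: S=4, d=4, jump=4, S_4=8
t=4: S=8, d=1, jump=-1, S_5=7
t=5: S=7, d=2, jump=0, S_6=7
t=6: S=7, d=0, jump=0, S_7=7
t=7: S=7, d=0, jump=0, S_8=7
t=8: S=7, d=2, jump=0, S_9=7
t=9: S=7, d=5, jump=-3, S_10=4


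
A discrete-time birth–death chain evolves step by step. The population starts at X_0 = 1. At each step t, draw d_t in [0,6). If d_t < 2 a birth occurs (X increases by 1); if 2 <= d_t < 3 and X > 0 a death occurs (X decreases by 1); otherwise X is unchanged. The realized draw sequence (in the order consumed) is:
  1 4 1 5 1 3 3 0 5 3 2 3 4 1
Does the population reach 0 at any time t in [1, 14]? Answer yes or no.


no

t=0: X=1, d=1 → birth, X_1=2
t=1: X=2, d=4 → hold, X_2=2
t=2: X=2, d=1 → birth, X_3=3
t=3: X=3, d=5 → hold, X_4=3
t=4: X=3, d=1 → birth, X_5=4
t=5: X=4, d=3 → hold, X_6=4
t=6: X=4, d=3 → hold, X_7=4
t=7: X=4, d=0 → birth, X_8=5
t=8: X=5, d=5 → hold, X_9=5
t=9: X=5, d=3 → hold, X_10=5
t=10: X=5, d=2 → death, X_11=4
t=11: X=4, d=3 → hold, X_12=4
t=12: X=4, d=4 → hold, X_13=4
t=13: X=4, d=1 → birth, X_14=5


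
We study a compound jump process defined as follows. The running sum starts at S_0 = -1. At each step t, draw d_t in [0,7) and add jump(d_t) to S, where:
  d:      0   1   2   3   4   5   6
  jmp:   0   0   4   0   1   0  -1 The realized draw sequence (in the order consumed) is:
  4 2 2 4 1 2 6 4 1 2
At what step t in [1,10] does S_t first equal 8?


t=0: S=-1, d=4, jump=1, S_1=0
t=1: S=0, d=2, jump=4, S_2=4
t=2: S=4, d=2, jump=4, S_3=8
t=3: S=8, d=4, jump=1, S_4=9
t=4: S=9, d=1, jump=0, S_5=9
t=5: S=9, d=2, jump=4, S_6=13
t=6: S=13, d=6, jump=-1, S_7=12
t=7: S=12, d=4, jump=1, S_8=13
t=8: S=13, d=1, jump=0, S_9=13
t=9: S=13, d=2, jump=4, S_10=17

3


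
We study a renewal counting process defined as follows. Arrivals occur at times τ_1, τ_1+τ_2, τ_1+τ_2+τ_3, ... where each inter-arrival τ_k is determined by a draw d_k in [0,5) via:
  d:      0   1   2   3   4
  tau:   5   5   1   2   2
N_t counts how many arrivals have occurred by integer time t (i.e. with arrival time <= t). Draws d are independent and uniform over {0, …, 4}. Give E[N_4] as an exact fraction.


Inter-arrival values over d=0..4: [5, 5, 1, 2, 2]
Each d has probability 1/5, so the pmf of τ is: f(1) = 1/5, f(2) = 2/5, f(5) = 2/5
Renewal equation for m(n) = E[N_n]: condition on τ_1 = k (if k <= n, one arrival plus a fresh copy on the remaining n−k steps): m(n) = F(n) + Σ_{k<=n} f(k)·m(n−k), where F(n) = P(τ <= n) and m(0) = 0
m(1) = F(1) = 1/5
m(2) = F(2) + f(1)·m(1) = 3/5 + 1/5·1/5 = 16/25
m(3) = F(3) + f(1)·m(2) + f(2)·m(1) = 3/5 + 1/5·16/25 + 2/5·1/5 = 101/125
m(4) = F(4) + f(1)·m(3) + f(2)·m(2) = 3/5 + 1/5·101/125 + 2/5·16/25 = 636/625
E[N_4] = m(4) = 636/625

636/625


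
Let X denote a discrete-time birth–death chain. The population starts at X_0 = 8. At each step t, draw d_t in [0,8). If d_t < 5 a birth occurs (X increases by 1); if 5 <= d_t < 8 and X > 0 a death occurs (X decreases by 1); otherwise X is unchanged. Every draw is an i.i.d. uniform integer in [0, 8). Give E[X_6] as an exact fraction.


19/2

X can drop by at most 1 per step and X_0 = 8 > T = 6, so X_t >= 8 − t >= 2 > 0 for every t <= 6: the floor at 0 (the 'and X > 0' condition) never binds. Hence X_6 = X_0 + Σ_{t<6} Y_t with i.i.d. increments Y_t = y(d_t) ∈ {+1, −1, 0}.
Outcome values over d=0..7: [1, 1, 1, 1, 1, -1, -1, -1]
Σy = 2, Σy² = 8, M = 8
μ = 2/8 = 1/4,  σ² = 8/8 − (1/4)² = 15/16
E[X_6] = 8 + 6·(1/4) = 19/2


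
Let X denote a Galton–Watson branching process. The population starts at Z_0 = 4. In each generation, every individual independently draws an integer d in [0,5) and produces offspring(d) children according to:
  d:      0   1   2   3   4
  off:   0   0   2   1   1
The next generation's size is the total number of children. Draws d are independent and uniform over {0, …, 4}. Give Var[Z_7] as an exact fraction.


14161903616/6103515625

Outcome values over d=0..4: [0, 0, 2, 1, 1]
Σy = 4, Σy² = 6, M = 5
μ = 4/5 = 4/5,  σ² = 6/5 − (4/5)² = 14/25
V_0 = 0, E_0 = 4
V_1 = 14/25·E_0 + (4/5)²·V_0 = 56/25;  E_1 = 16/5
V_2 = 14/25·E_1 + (4/5)²·V_1 = 2016/625;  E_2 = 64/25
V_3 = 14/25·E_2 + (4/5)²·V_2 = 54656/15625;  E_3 = 256/125
V_4 = 14/25·E_3 + (4/5)²·V_3 = 1322496/390625;  E_4 = 1024/625
V_5 = 14/25·E_4 + (4/5)²·V_4 = 30119936/9765625;  E_5 = 4096/3125
V_6 = 14/25·E_5 + (4/5)²·V_5 = 661118976/244140625;  E_6 = 16384/15625
V_7 = 14/25·E_6 + (4/5)²·V_6 = 14161903616/6103515625;  E_7 = 65536/78125


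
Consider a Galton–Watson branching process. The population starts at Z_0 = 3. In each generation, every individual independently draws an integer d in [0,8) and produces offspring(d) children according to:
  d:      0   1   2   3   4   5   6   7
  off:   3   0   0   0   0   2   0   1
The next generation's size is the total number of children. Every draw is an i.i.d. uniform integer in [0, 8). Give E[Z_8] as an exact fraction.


Outcome values over d=0..7: [3, 0, 0, 0, 0, 2, 0, 1]
Σy = 6, Σy² = 14, M = 8
μ = 6/8 = 3/4,  σ² = 14/8 − (3/4)² = 19/16
E[Z_0] = 3
E[Z_1] = 3/4·E[Z_0] = 9/4
E[Z_2] = 3/4·E[Z_1] = 27/16
E[Z_3] = 3/4·E[Z_2] = 81/64
E[Z_4] = 3/4·E[Z_3] = 243/256
E[Z_5] = 3/4·E[Z_4] = 729/1024
E[Z_6] = 3/4·E[Z_5] = 2187/4096
E[Z_7] = 3/4·E[Z_6] = 6561/16384
E[Z_8] = 3/4·E[Z_7] = 19683/65536

19683/65536


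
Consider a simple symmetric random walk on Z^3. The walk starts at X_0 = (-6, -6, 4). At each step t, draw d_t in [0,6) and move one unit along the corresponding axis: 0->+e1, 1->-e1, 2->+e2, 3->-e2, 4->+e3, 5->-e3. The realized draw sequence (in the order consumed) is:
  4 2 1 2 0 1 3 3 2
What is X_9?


t=0: X=(-6, -6, 4), d=4 → +e3, X_1=(-6, -6, 5)
t=1: X=(-6, -6, 5), d=2 → +e2, X_2=(-6, -5, 5)
t=2: X=(-6, -5, 5), d=1 → -e1, X_3=(-7, -5, 5)
t=3: X=(-7, -5, 5), d=2 → +e2, X_4=(-7, -4, 5)
t=4: X=(-7, -4, 5), d=0 → +e1, X_5=(-6, -4, 5)
t=5: X=(-6, -4, 5), d=1 → -e1, X_6=(-7, -4, 5)
t=6: X=(-7, -4, 5), d=3 → -e2, X_7=(-7, -5, 5)
t=7: X=(-7, -5, 5), d=3 → -e2, X_8=(-7, -6, 5)
t=8: X=(-7, -6, 5), d=2 → +e2, X_9=(-7, -5, 5)

(-7, -5, 5)


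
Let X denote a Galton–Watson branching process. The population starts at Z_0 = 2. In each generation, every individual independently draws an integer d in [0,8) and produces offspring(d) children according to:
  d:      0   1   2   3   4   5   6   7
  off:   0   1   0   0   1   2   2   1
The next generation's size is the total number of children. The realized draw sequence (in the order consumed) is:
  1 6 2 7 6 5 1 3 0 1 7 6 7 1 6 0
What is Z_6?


3

gen 0: Z_0=2, draws=[1, 6], offspring=[1, 2], Z_1=3
gen 1: Z_1=3, draws=[2, 7, 6], offspring=[0, 1, 2], Z_2=3
gen 2: Z_2=3, draws=[5, 1, 3], offspring=[2, 1, 0], Z_3=3
gen 3: Z_3=3, draws=[0, 1, 7], offspring=[0, 1, 1], Z_4=2
gen 4: Z_4=2, draws=[6, 7], offspring=[2, 1], Z_5=3
gen 5: Z_5=3, draws=[1, 6, 0], offspring=[1, 2, 0], Z_6=3


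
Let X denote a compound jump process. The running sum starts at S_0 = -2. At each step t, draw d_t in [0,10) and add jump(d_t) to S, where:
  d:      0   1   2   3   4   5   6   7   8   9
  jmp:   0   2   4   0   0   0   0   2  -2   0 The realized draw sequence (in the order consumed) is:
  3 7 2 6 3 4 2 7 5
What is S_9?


t=0: S=-2, d=3, jump=0, S_1=-2
t=1: S=-2, d=7, jump=2, S_2=0
t=2: S=0, d=2, jump=4, S_3=4
t=3: S=4, d=6, jump=0, S_4=4
t=4: S=4, d=3, jump=0, S_5=4
t=5: S=4, d=4, jump=0, S_6=4
t=6: S=4, d=2, jump=4, S_7=8
t=7: S=8, d=7, jump=2, S_8=10
t=8: S=10, d=5, jump=0, S_9=10

10


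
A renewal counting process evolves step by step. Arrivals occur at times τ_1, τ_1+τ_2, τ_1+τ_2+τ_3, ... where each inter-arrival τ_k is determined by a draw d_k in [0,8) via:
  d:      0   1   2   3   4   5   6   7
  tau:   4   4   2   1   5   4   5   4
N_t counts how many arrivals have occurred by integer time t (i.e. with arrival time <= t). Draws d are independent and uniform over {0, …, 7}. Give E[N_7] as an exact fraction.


3236409/2097152

Inter-arrival values over d=0..7: [4, 4, 2, 1, 5, 4, 5, 4]
Each d has probability 1/8, so the pmf of τ is: f(1) = 1/8, f(2) = 1/8, f(4) = 1/2, f(5) = 1/4
Renewal equation for m(n) = E[N_n]: condition on τ_1 = k (if k <= n, one arrival plus a fresh copy on the remaining n−k steps): m(n) = F(n) + Σ_{k<=n} f(k)·m(n−k), where F(n) = P(τ <= n) and m(0) = 0
m(1) = F(1) = 1/8
m(2) = F(2) + f(1)·m(1) = 1/4 + 1/8·1/8 = 17/64
m(3) = F(3) + f(1)·m(2) + f(2)·m(1) = 1/4 + 1/8·17/64 + 1/8·1/8 = 153/512
m(4) = F(4) + f(1)·m(3) + f(2)·m(2) = 3/4 + 1/8·153/512 + 1/8·17/64 = 3361/4096
m(5) = F(5) + f(1)·m(4) + f(2)·m(3) + f(4)·m(1) = 1 + 1/8·3361/4096 + 1/8·153/512 + 1/2·1/8 = 39401/32768
m(6) = F(6) + f(1)·m(5) + f(2)·m(4) + f(4)·m(2) + f(5)·m(1) = 1 + 1/8·39401/32768 + 1/8·3361/4096 + 1/2·17/64 + 1/4·1/8 = 371441/262144
m(7) = F(7) + f(1)·m(6) + f(2)·m(5) + f(4)·m(3) + f(5)·m(2) = 1 + 1/8·371441/262144 + 1/8·39401/32768 + 1/2·153/512 + 1/4·17/64 = 3236409/2097152
E[N_7] = m(7) = 3236409/2097152


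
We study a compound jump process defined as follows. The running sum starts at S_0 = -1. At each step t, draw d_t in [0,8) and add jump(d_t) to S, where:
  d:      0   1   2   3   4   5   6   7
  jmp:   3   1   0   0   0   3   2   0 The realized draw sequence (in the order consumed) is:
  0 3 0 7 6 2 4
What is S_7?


t=0: S=-1, d=0, jump=3, S_1=2
t=1: S=2, d=3, jump=0, S_2=2
t=2: S=2, d=0, jump=3, S_3=5
t=3: S=5, d=7, jump=0, S_4=5
t=4: S=5, d=6, jump=2, S_5=7
t=5: S=7, d=2, jump=0, S_6=7
t=6: S=7, d=4, jump=0, S_7=7

7


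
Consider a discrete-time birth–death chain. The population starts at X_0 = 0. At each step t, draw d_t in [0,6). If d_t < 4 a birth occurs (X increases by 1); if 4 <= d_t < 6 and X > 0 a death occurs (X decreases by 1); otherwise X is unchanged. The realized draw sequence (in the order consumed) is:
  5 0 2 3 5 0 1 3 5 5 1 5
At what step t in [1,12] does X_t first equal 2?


3

t=0: X=0, d=5 → hold, X_1=0
t=1: X=0, d=0 → birth, X_2=1
t=2: X=1, d=2 → birth, X_3=2
t=3: X=2, d=3 → birth, X_4=3
t=4: X=3, d=5 → death, X_5=2
t=5: X=2, d=0 → birth, X_6=3
t=6: X=3, d=1 → birth, X_7=4
t=7: X=4, d=3 → birth, X_8=5
t=8: X=5, d=5 → death, X_9=4
t=9: X=4, d=5 → death, X_10=3
t=10: X=3, d=1 → birth, X_11=4
t=11: X=4, d=5 → death, X_12=3


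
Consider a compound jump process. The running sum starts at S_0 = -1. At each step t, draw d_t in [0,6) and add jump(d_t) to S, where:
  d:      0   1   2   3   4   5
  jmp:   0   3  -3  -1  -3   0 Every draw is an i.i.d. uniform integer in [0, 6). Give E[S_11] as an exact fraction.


-25/3

Outcome values over d=0..5: [0, 3, -3, -1, -3, 0]
Σy = -4, Σy² = 28, M = 6
μ = -4/6 = -2/3,  σ² = 28/6 − (-2/3)² = 38/9
E[S_11] = -1 + 11·(-2/3) = -25/3


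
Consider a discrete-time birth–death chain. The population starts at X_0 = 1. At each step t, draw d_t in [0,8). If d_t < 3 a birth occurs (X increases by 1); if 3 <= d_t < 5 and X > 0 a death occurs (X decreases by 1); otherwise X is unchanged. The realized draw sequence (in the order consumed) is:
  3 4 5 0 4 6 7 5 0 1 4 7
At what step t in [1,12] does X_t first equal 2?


10

t=0: X=1, d=3 → death, X_1=0
t=1: X=0, d=4 → hold, X_2=0
t=2: X=0, d=5 → hold, X_3=0
t=3: X=0, d=0 → birth, X_4=1
t=4: X=1, d=4 → death, X_5=0
t=5: X=0, d=6 → hold, X_6=0
t=6: X=0, d=7 → hold, X_7=0
t=7: X=0, d=5 → hold, X_8=0
t=8: X=0, d=0 → birth, X_9=1
t=9: X=1, d=1 → birth, X_10=2
t=10: X=2, d=4 → death, X_11=1
t=11: X=1, d=7 → hold, X_12=1


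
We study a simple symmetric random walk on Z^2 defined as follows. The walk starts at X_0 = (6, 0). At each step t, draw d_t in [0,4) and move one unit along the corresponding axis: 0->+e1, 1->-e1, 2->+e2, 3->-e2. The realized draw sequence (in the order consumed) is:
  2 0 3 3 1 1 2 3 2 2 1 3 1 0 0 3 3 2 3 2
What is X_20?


(5, -1)

t=0: X=(6, 0), d=2 → +e2, X_1=(6, 1)
t=1: X=(6, 1), d=0 → +e1, X_2=(7, 1)
t=2: X=(7, 1), d=3 → -e2, X_3=(7, 0)
t=3: X=(7, 0), d=3 → -e2, X_4=(7, -1)
t=4: X=(7, -1), d=1 → -e1, X_5=(6, -1)
t=5: X=(6, -1), d=1 → -e1, X_6=(5, -1)
t=6: X=(5, -1), d=2 → +e2, X_7=(5, 0)
t=7: X=(5, 0), d=3 → -e2, X_8=(5, -1)
t=8: X=(5, -1), d=2 → +e2, X_9=(5, 0)
t=9: X=(5, 0), d=2 → +e2, X_10=(5, 1)
t=10: X=(5, 1), d=1 → -e1, X_11=(4, 1)
t=11: X=(4, 1), d=3 → -e2, X_12=(4, 0)
t=12: X=(4, 0), d=1 → -e1, X_13=(3, 0)
t=13: X=(3, 0), d=0 → +e1, X_14=(4, 0)
t=14: X=(4, 0), d=0 → +e1, X_15=(5, 0)
t=15: X=(5, 0), d=3 → -e2, X_16=(5, -1)
t=16: X=(5, -1), d=3 → -e2, X_17=(5, -2)
t=17: X=(5, -2), d=2 → +e2, X_18=(5, -1)
t=18: X=(5, -1), d=3 → -e2, X_19=(5, -2)
t=19: X=(5, -2), d=2 → +e2, X_20=(5, -1)


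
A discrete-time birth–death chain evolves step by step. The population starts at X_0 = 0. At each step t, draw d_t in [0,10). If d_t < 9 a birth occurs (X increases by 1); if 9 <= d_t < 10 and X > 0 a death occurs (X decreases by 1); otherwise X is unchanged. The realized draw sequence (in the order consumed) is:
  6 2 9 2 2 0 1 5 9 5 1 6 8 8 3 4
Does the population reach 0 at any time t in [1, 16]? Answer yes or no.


no

t=0: X=0, d=6 → birth, X_1=1
t=1: X=1, d=2 → birth, X_2=2
t=2: X=2, d=9 → death, X_3=1
t=3: X=1, d=2 → birth, X_4=2
t=4: X=2, d=2 → birth, X_5=3
t=5: X=3, d=0 → birth, X_6=4
t=6: X=4, d=1 → birth, X_7=5
t=7: X=5, d=5 → birth, X_8=6
t=8: X=6, d=9 → death, X_9=5
t=9: X=5, d=5 → birth, X_10=6
t=10: X=6, d=1 → birth, X_11=7
t=11: X=7, d=6 → birth, X_12=8
t=12: X=8, d=8 → birth, X_13=9
t=13: X=9, d=8 → birth, X_14=10
t=14: X=10, d=3 → birth, X_15=11
t=15: X=11, d=4 → birth, X_16=12


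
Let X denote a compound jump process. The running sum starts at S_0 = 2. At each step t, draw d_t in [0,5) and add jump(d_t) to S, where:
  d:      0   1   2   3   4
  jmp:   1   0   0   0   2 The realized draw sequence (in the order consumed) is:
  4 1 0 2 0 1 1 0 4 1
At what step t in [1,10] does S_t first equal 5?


3

t=0: S=2, d=4, jump=2, S_1=4
t=1: S=4, d=1, jump=0, S_2=4
t=2: S=4, d=0, jump=1, S_3=5
t=3: S=5, d=2, jump=0, S_4=5
t=4: S=5, d=0, jump=1, S_5=6
t=5: S=6, d=1, jump=0, S_6=6
t=6: S=6, d=1, jump=0, S_7=6
t=7: S=6, d=0, jump=1, S_8=7
t=8: S=7, d=4, jump=2, S_9=9
t=9: S=9, d=1, jump=0, S_10=9


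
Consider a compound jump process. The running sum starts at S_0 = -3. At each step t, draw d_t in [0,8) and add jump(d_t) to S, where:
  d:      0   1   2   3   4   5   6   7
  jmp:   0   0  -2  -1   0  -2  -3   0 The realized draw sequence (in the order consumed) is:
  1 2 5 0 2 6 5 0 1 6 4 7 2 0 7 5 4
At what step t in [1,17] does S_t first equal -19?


t=0: S=-3, d=1, jump=0, S_1=-3
t=1: S=-3, d=2, jump=-2, S_2=-5
t=2: S=-5, d=5, jump=-2, S_3=-7
t=3: S=-7, d=0, jump=0, S_4=-7
t=4: S=-7, d=2, jump=-2, S_5=-9
t=5: S=-9, d=6, jump=-3, S_6=-12
t=6: S=-12, d=5, jump=-2, S_7=-14
t=7: S=-14, d=0, jump=0, S_8=-14
t=8: S=-14, d=1, jump=0, S_9=-14
t=9: S=-14, d=6, jump=-3, S_10=-17
t=10: S=-17, d=4, jump=0, S_11=-17
t=11: S=-17, d=7, jump=0, S_12=-17
t=12: S=-17, d=2, jump=-2, S_13=-19
t=13: S=-19, d=0, jump=0, S_14=-19
t=14: S=-19, d=7, jump=0, S_15=-19
t=15: S=-19, d=5, jump=-2, S_16=-21
t=16: S=-21, d=4, jump=0, S_17=-21

13


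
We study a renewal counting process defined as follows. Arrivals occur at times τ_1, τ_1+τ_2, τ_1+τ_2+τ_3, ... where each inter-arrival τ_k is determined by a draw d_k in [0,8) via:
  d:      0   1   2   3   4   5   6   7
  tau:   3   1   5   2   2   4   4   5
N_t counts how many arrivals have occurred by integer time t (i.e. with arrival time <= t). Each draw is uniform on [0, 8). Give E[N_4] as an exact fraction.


3833/4096

Inter-arrival values over d=0..7: [3, 1, 5, 2, 2, 4, 4, 5]
Each d has probability 1/8, so the pmf of τ is: f(1) = 1/8, f(2) = 1/4, f(3) = 1/8, f(4) = 1/4, f(5) = 1/4
Renewal equation for m(n) = E[N_n]: condition on τ_1 = k (if k <= n, one arrival plus a fresh copy on the remaining n−k steps): m(n) = F(n) + Σ_{k<=n} f(k)·m(n−k), where F(n) = P(τ <= n) and m(0) = 0
m(1) = F(1) = 1/8
m(2) = F(2) + f(1)·m(1) = 3/8 + 1/8·1/8 = 25/64
m(3) = F(3) + f(1)·m(2) + f(2)·m(1) = 1/2 + 1/8·25/64 + 1/4·1/8 = 297/512
m(4) = F(4) + f(1)·m(3) + f(2)·m(2) + f(3)·m(1) = 3/4 + 1/8·297/512 + 1/4·25/64 + 1/8·1/8 = 3833/4096
E[N_4] = m(4) = 3833/4096


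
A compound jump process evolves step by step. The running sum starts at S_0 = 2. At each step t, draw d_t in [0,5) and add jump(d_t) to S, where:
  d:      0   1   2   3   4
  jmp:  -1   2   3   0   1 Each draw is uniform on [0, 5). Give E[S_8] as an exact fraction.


Outcome values over d=0..4: [-1, 2, 3, 0, 1]
Σy = 5, Σy² = 15, M = 5
μ = 5/5 = 1,  σ² = 15/5 − (1)² = 2
E[S_8] = 2 + 8·(1) = 10

10


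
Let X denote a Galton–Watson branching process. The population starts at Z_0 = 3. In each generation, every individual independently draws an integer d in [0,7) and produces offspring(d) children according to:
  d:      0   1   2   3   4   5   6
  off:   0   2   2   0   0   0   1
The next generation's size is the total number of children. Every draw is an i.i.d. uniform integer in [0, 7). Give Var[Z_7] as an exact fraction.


Outcome values over d=0..6: [0, 2, 2, 0, 0, 0, 1]
Σy = 5, Σy² = 9, M = 7
μ = 5/7 = 5/7,  σ² = 9/7 − (5/7)² = 38/49
V_0 = 0, E_0 = 3
V_1 = 38/49·E_0 + (5/7)²·V_0 = 114/49;  E_1 = 15/7
V_2 = 38/49·E_1 + (5/7)²·V_1 = 6840/2401;  E_2 = 75/49
V_3 = 38/49·E_2 + (5/7)²·V_2 = 310650/117649;  E_3 = 375/343
V_4 = 38/49·E_3 + (5/7)²·V_3 = 12654000/5764801;  E_4 = 1875/2401
V_5 = 38/49·E_4 + (5/7)²·V_4 = 487421250/282475249;  E_5 = 9375/16807
V_6 = 38/49·E_5 + (5/7)²·V_5 = 18173025000/13841287201;  E_6 = 46875/117649
V_7 = 38/49·E_6 + (5/7)²·V_6 = 663887906250/678223072849;  E_7 = 234375/823543

663887906250/678223072849


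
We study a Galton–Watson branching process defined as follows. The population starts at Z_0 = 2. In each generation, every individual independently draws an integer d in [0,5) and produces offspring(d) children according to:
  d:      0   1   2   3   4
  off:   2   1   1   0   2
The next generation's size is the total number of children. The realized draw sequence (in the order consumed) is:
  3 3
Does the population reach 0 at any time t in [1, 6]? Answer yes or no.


gen 0: Z_0=2, draws=[3, 3], offspring=[0, 0], Z_1=0
gen 1: Z_1=0, draws=[], offspring=[], Z_2=0
gen 2: Z_2=0, draws=[], offspring=[], Z_3=0
gen 3: Z_3=0, draws=[], offspring=[], Z_4=0
gen 4: Z_4=0, draws=[], offspring=[], Z_5=0
gen 5: Z_5=0, draws=[], offspring=[], Z_6=0

yes


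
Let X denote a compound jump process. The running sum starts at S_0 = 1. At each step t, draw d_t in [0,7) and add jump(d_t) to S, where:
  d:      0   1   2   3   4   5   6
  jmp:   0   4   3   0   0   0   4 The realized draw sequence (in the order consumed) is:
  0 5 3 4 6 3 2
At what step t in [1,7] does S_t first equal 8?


t=0: S=1, d=0, jump=0, S_1=1
t=1: S=1, d=5, jump=0, S_2=1
t=2: S=1, d=3, jump=0, S_3=1
t=3: S=1, d=4, jump=0, S_4=1
t=4: S=1, d=6, jump=4, S_5=5
t=5: S=5, d=3, jump=0, S_6=5
t=6: S=5, d=2, jump=3, S_7=8

7


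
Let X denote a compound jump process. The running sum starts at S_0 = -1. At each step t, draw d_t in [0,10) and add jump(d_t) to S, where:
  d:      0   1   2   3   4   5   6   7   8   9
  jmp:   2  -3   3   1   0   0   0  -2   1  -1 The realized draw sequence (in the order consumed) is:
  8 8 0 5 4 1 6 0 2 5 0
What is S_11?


7

t=0: S=-1, d=8, jump=1, S_1=0
t=1: S=0, d=8, jump=1, S_2=1
t=2: S=1, d=0, jump=2, S_3=3
t=3: S=3, d=5, jump=0, S_4=3
t=4: S=3, d=4, jump=0, S_5=3
t=5: S=3, d=1, jump=-3, S_6=0
t=6: S=0, d=6, jump=0, S_7=0
t=7: S=0, d=0, jump=2, S_8=2
t=8: S=2, d=2, jump=3, S_9=5
t=9: S=5, d=5, jump=0, S_10=5
t=10: S=5, d=0, jump=2, S_11=7
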